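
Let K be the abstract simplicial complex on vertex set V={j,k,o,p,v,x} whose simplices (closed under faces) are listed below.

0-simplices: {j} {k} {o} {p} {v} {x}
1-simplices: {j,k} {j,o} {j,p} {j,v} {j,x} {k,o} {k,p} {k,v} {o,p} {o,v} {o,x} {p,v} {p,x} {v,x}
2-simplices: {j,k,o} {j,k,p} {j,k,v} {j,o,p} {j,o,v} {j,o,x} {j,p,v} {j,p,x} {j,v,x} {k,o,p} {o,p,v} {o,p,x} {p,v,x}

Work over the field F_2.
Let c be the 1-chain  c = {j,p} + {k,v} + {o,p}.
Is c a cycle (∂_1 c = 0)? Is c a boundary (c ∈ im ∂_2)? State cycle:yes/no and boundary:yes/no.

cycle:no boundary:no

n_0=6 n_1=14 n_2=13  [Z2]
∂1: piv[jk,jo,jp,jv,jx] rk=5  ker:ko,kp,kv,op,ov,ox,pv,px,vx
∂2: piv[jko,jkp,jkv,jop,jov,jox,jpv,jpx,jvx] rk=9  ker:kop,opv,opx,pvx
∂1c = {j} + {k} + {o} + {v}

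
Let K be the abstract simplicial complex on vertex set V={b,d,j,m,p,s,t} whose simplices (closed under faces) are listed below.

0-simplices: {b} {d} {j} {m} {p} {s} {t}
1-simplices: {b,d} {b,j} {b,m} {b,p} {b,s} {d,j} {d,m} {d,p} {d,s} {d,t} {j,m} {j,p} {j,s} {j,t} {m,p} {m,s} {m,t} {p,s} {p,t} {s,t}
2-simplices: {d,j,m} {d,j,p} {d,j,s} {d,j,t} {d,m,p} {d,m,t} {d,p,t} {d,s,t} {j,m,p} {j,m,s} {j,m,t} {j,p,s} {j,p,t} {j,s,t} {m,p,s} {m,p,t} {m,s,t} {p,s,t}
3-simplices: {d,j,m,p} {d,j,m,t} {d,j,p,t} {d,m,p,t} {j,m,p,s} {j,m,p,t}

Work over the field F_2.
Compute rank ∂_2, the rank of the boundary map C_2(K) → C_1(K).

rank∂_2=10

n_0=7 n_1=20 n_2=18 n_3=6  [Z2]
∂1: piv[bd,bj,bm,bp,bs,dt] rk=6  ker:dj,dm,dp,ds,jm,jp,js,jt,mp,ms,mt,ps,pt,st
∂2: piv[djm,djp,djs,djt,dmp,dmt,dpt,dst,jms,jps] rk=10  ker:jmp,jmt,jpt,jst,mps,mpt,mst,pst
∂3: piv[djmp,djmt,djpt,dmpt,jmps] rk=5  ker:jmpt
rk∂_2=10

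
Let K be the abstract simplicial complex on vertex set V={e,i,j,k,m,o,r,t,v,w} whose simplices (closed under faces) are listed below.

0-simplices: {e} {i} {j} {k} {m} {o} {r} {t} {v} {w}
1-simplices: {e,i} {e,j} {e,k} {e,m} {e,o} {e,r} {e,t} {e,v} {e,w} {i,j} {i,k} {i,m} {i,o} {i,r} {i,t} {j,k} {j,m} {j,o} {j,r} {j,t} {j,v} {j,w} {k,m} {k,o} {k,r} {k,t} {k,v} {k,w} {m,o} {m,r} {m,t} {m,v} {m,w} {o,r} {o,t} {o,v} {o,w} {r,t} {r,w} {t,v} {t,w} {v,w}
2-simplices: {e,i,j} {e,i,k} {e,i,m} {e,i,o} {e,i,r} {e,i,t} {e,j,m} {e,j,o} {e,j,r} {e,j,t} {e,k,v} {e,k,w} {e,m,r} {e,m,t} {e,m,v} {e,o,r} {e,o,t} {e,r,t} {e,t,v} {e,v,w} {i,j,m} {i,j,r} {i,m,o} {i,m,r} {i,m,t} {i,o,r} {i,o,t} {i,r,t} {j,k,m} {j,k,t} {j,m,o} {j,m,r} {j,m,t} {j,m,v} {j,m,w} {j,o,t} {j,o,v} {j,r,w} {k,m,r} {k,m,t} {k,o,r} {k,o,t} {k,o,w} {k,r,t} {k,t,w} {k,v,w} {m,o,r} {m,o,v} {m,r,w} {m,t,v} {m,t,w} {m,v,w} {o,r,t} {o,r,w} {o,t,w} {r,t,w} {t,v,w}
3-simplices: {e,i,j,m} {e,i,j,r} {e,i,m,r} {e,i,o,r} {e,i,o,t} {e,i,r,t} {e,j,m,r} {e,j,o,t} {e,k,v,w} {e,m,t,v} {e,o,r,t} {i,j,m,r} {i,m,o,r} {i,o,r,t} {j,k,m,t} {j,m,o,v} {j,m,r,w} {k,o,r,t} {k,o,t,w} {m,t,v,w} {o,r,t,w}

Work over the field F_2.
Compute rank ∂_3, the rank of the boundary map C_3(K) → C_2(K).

rank∂_3=19

n_0=10 n_1=42 n_2=57 n_3=21  [Z2]
∂1: piv[ei,ej,ek,em,eo,er,et,ev,ew] rk=9  ker:ij,ik,im,io,ir,it,jk,jm,jo,jr,jt,jv,jw,km,ko,kr,kt,kv,kw,mo,mr,mt,mv,mw,or,ot,ov,ow,rt,rw,tv,tw,vw
∂2: piv[eij,eik,eim,eio,eir,eit,ejm,ejo,ejr,ejt,ekv,ekw,emr,emt,emv,eor,eot,ert,etv,evw,imo,jkm,jkt,jmv,jmw,jov,jrw,kmr,kor,kow,ktw,mtw,mvw] rk=33  ker:ijm,ijr,imr,imt,ior,iot,irt,jmo,jmr,jmt,jot,kmt,kot,krt,kvw,mor,mov,mrw,mtv,ort,orw,otw,rtw,tvw
∂3: piv[eijm,eijr,eimr,eior,eiot,eirt,ejmr,ejot,ekvw,emtv,eort,imor,jkmt,jmov,jmrw,kort,kotw,mtvw,ortw] rk=19  ker:ijmr,iort
rk∂_3=19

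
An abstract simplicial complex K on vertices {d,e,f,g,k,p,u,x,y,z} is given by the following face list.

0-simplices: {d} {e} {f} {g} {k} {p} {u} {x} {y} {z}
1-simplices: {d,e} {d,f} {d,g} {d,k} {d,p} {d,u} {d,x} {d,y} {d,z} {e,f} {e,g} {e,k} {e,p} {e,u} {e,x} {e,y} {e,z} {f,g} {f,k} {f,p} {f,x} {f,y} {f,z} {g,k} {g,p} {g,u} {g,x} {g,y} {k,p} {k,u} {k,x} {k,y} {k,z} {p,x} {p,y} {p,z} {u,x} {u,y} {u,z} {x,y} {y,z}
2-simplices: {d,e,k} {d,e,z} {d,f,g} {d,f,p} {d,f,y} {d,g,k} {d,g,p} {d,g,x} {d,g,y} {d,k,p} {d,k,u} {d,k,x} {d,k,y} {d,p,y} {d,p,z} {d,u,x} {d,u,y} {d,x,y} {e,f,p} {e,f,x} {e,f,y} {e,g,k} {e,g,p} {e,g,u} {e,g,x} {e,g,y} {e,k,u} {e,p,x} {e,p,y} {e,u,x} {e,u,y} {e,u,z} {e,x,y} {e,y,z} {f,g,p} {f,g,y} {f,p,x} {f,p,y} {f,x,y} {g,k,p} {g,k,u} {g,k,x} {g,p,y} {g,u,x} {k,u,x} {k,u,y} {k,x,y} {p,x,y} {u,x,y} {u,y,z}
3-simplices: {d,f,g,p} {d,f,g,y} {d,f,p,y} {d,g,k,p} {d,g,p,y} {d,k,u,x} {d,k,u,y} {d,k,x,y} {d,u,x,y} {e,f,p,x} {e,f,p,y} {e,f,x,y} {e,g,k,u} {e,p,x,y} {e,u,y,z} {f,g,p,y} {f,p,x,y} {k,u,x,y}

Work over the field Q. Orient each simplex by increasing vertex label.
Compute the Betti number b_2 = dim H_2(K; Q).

b_2=6

n_0=10 n_1=41 n_2=50 n_3=18  [Q]
∂1: piv[de,df,dg,dk,dp,du,dx,dy,dz] rk=9  ker:ef,eg,ek,ep,eu,ex,ey,ez,fg,fk,fp,fx,fy,fz,gk,gp,gu,gx,gy,kp,ku,kx,ky,kz,px,py,pz,ux,uy,uz,xy,yz
∂2: piv[dek,dez,dfg,dfp,dfy,dgk,dgp,dgx,dgy,dkp,dku,dkx,dky,dpy,dpz,dux,duy,dxy,efp,efx,efy,egk,egp,egu,egx,eku,epx,euz,eyz] rk=29  ker:egy,epy,eux,euy,exy,fgp,fgy,fpx,fpy,fxy,gkp,gku,gkx,gpy,gux,kux,kuy,kxy,pxy,uxy,uyz
∂3: piv[dfgp,dfgy,dfpy,dgkp,dgpy,dkux,dkuy,dkxy,duxy,efpx,efpy,efxy,egku,epxy,euyz] rk=15  ker:fgpy,fpxy,kuxy
b_2=(50−29)−15=6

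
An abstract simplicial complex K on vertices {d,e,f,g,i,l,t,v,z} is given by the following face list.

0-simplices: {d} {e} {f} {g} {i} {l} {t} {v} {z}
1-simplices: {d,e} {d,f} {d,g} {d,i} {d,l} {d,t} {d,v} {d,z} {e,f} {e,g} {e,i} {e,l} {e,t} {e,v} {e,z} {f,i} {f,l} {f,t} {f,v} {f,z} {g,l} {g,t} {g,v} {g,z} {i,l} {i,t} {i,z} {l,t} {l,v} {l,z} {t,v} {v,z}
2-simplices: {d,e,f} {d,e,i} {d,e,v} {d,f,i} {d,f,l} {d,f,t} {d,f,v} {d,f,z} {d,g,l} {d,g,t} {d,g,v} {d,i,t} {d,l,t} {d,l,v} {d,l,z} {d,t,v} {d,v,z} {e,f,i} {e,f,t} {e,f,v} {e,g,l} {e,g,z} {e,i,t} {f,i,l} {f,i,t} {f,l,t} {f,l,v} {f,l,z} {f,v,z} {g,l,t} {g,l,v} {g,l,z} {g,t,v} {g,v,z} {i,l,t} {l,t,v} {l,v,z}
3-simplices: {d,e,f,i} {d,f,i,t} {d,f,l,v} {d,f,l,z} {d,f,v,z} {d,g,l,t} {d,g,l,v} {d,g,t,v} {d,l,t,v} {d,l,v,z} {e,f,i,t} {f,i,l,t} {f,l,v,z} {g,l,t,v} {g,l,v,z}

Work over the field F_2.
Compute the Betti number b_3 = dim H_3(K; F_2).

n_0=9 n_1=32 n_2=37 n_3=15  [Z2]
∂1: piv[de,df,dg,di,dl,dt,dv,dz] rk=8  ker:ef,eg,ei,el,et,ev,ez,fi,fl,ft,fv,fz,gl,gt,gv,gz,il,it,iz,lt,lv,lz,tv,vz
∂2: piv[def,dei,dev,dfi,dfl,dft,dfv,dfz,dgl,dgt,dgv,dit,dlt,dlv,dlz,dtv,dvz,eft,egl,egz,fil,glz] rk=22  ker:efi,efv,eit,fit,flt,flv,flz,fvz,glt,glv,gtv,gvz,ilt,ltv,lvz
∂3: piv[defi,dfit,dflv,dflz,dfvz,dglt,dglv,dgtv,dltv,dlvz,efit,filt,glvz] rk=13  ker:flvz,gltv
b_3=(15−13)−0=2

b_3=2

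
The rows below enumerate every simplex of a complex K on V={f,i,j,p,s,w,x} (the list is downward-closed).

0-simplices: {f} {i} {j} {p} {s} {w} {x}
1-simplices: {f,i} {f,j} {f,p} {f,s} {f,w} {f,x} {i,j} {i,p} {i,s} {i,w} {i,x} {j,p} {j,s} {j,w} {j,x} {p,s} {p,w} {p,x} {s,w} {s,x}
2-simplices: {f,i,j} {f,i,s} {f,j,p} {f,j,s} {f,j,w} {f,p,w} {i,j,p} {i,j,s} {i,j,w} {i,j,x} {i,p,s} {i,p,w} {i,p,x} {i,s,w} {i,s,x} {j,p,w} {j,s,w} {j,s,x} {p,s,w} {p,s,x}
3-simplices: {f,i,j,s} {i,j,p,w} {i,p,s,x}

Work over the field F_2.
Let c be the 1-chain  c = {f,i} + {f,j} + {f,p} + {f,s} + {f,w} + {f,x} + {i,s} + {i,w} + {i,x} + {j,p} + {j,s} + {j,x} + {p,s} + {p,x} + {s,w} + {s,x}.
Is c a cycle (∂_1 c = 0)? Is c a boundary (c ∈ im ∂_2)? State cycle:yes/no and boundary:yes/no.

cycle:no boundary:no

n_0=7 n_1=20 n_2=20 n_3=3  [Z2]
∂1: piv[fi,fj,fp,fs,fw,fx] rk=6  ker:ij,ip,is,iw,ix,jp,js,jw,jx,ps,pw,px,sw,sx
∂2: piv[fij,fis,fjp,fjs,fjw,fpw,ijp,ijw,ijx,ips,ipx,isw,isx] rk=13  ker:ijs,ipw,jpw,jsw,jsx,psw,psx
∂3: piv[fijs,ijpw,ipsx] rk=3
∂1c = {w} + {x}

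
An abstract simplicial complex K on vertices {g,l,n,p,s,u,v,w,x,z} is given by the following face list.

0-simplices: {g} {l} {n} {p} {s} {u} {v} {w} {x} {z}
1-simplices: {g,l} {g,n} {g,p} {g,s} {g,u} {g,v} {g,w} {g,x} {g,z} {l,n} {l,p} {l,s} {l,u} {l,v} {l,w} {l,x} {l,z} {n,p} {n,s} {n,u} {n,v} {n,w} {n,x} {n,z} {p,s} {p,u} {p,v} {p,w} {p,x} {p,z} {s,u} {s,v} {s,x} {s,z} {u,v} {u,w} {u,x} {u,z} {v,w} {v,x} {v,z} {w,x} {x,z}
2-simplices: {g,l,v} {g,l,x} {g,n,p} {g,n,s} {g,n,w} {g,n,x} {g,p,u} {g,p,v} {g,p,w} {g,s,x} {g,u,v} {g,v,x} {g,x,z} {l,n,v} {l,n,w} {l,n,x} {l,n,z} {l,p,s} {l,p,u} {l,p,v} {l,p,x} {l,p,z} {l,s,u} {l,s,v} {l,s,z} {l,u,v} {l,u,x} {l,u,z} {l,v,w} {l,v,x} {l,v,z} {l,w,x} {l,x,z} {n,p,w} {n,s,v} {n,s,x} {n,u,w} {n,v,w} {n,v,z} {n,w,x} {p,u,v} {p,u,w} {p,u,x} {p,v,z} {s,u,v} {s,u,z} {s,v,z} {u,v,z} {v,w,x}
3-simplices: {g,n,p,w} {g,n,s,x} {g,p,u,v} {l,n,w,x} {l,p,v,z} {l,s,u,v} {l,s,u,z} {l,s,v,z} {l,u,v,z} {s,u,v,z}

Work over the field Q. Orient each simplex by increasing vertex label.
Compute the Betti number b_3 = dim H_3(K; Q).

b_3=1

n_0=10 n_1=43 n_2=49 n_3=10  [Q]
∂1: piv[gl,gn,gp,gs,gu,gv,gw,gx,gz] rk=9  ker:ln,lp,ls,lu,lv,lw,lx,lz,np,ns,nu,nv,nw,nx,nz,ps,pu,pv,pw,px,pz,su,sv,sx,sz,uv,uw,ux,uz,vw,vx,vz,wx,xz
∂2: piv[glv,glx,gnp,gns,gnw,gnx,gpu,gpv,gpw,gsx,guv,gvx,gxz,lnv,lnw,lnx,lnz,lps,lpu,lpv,lpx,lpz,lsu,lsv,lsz,lux,luz,lvw,lvz,lwx,lxz,nsv,nuw,puw] rk=34  ker:luv,lvx,npw,nsx,nvw,nvz,nwx,puv,pux,pvz,suv,suz,svz,uvz,vwx
∂3: piv[gnpw,gnsx,gpuv,lnwx,lpvz,lsuv,lsuz,lsvz,luvz] rk=9  ker:suvz
b_3=(10−9)−0=1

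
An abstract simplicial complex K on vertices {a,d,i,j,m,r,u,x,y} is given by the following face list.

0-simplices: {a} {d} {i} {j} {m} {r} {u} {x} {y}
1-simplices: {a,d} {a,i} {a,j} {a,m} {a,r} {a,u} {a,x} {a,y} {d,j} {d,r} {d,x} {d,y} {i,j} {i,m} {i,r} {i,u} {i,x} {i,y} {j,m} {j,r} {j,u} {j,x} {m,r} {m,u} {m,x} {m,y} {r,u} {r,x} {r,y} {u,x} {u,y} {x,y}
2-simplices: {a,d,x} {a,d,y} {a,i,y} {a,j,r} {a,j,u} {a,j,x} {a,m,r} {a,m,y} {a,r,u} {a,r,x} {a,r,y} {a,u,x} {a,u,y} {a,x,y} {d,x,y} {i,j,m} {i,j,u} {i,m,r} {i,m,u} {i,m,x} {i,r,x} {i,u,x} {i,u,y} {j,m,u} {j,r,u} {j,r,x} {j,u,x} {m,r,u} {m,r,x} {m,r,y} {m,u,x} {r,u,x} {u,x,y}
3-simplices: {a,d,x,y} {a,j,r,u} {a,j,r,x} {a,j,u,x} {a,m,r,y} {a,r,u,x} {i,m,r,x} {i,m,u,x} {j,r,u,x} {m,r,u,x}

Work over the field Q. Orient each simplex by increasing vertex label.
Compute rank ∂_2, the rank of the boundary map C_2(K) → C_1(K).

n_0=9 n_1=32 n_2=33 n_3=10  [Q]
∂1: piv[ad,ai,aj,am,ar,au,ax,ay] rk=8  ker:dj,dr,dx,dy,ij,im,ir,iu,ix,iy,jm,jr,ju,jx,mr,mu,mx,my,ru,rx,ry,ux,uy,xy
∂2: piv[adx,ady,aiy,ajr,aju,ajx,amr,amy,aru,arx,ary,aux,auy,axy,ijm,iju,imr,imu,imx,irx,iux,iuy] rk=22  ker:dxy,jmu,jru,jrx,jux,mru,mrx,mry,mux,rux,uxy
∂3: piv[adxy,ajru,ajrx,ajux,amry,arux,imrx,imux,mrux] rk=9  ker:jrux
rk∂_2=22

rank∂_2=22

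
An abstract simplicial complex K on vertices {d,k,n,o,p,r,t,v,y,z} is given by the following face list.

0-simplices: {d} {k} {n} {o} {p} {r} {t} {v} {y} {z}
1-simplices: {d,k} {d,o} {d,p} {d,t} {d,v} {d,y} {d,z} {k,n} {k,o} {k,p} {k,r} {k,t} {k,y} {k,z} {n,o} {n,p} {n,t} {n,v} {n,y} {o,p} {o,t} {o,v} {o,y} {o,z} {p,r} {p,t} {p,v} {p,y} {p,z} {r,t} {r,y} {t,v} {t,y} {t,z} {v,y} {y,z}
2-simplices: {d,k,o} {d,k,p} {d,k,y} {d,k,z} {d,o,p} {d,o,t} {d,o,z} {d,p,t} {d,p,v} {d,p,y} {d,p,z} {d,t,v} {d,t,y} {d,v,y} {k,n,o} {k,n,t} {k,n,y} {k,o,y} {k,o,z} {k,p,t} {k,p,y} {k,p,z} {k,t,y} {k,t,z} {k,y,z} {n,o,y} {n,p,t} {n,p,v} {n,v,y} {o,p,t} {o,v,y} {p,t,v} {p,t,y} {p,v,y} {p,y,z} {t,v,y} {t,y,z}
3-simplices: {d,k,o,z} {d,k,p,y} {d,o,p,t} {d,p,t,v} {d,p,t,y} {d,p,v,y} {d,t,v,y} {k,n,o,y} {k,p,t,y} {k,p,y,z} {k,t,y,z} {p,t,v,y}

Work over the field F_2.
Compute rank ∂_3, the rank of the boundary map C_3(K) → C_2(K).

rank∂_3=11

n_0=10 n_1=36 n_2=37 n_3=12  [Z2]
∂1: piv[dk,do,dp,dt,dv,dy,dz,kn,kr] rk=9  ker:ko,kp,kt,ky,kz,no,np,nt,nv,ny,op,ot,ov,oy,oz,pr,pt,pv,py,pz,rt,ry,tv,ty,tz,vy,yz
∂2: piv[dko,dkp,dky,dkz,dop,dot,doz,dpt,dpv,dpy,dpz,dtv,dty,dvy,kno,knt,kny,koy,kpt,ktz,kyz,npt,npv,ovy] rk=24  ker:koz,kpy,kpz,kty,noy,nvy,opt,ptv,pty,pvy,pyz,tvy,tyz
∂3: piv[dkoz,dkpy,dopt,dptv,dpty,dpvy,dtvy,knoy,kpty,kpyz,ktyz] rk=11  ker:ptvy
rk∂_3=11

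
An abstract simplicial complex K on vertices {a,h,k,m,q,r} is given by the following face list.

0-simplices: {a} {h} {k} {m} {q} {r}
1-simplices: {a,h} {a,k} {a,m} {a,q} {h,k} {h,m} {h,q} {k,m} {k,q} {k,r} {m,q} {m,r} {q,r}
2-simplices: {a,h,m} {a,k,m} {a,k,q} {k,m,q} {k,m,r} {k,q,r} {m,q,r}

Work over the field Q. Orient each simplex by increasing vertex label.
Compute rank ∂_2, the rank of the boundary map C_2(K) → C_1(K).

n_0=6 n_1=13 n_2=7  [Q]
∂1: piv[ah,ak,am,aq,kr] rk=5  ker:hk,hm,hq,km,kq,mq,mr,qr
∂2: piv[ahm,akm,akq,kmq,kmr,kqr] rk=6  ker:mqr
rk∂_2=6

rank∂_2=6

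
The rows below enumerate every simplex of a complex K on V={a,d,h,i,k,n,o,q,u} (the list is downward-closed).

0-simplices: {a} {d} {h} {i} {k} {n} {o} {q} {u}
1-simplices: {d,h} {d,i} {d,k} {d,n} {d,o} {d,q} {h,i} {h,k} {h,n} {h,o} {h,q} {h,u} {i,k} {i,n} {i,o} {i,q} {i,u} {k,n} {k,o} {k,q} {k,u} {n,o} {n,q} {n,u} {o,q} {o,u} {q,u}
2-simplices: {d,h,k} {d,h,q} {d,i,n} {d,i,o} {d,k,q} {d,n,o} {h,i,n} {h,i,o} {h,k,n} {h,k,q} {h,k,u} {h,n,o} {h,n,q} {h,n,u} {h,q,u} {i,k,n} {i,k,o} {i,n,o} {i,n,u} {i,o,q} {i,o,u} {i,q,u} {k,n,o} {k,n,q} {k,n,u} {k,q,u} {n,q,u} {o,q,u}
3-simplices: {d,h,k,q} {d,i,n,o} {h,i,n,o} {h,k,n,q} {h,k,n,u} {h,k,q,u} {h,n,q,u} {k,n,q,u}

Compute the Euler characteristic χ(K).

χ(K)=2

n_0=9 n_1=27 n_2=28 n_3=8
χ=+9−27+28−8=2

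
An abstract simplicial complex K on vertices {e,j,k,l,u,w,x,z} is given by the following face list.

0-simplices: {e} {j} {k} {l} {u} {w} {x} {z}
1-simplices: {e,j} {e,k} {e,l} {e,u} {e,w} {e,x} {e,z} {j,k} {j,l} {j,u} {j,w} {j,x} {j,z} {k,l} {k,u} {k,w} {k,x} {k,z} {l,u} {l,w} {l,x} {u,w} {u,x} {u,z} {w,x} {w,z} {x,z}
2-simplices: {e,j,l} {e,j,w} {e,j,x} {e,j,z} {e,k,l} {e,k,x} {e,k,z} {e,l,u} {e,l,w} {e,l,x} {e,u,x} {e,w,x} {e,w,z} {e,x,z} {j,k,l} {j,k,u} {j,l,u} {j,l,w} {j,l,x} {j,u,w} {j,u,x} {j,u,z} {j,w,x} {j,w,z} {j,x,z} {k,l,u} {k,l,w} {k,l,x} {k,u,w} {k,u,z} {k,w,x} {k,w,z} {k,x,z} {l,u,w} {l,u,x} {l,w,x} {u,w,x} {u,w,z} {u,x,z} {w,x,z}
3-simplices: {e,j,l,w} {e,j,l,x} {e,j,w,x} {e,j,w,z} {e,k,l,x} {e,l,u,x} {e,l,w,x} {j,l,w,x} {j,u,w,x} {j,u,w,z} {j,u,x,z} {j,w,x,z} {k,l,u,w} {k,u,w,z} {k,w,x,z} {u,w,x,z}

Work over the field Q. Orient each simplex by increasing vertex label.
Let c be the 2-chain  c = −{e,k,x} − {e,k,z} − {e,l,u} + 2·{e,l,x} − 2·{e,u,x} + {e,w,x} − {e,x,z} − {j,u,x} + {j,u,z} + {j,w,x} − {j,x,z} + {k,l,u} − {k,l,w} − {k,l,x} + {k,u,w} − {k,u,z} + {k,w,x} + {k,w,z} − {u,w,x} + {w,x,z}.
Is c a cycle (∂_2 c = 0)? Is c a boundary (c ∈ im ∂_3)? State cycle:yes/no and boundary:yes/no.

cycle:no boundary:no

n_0=8 n_1=27 n_2=40 n_3=16  [Q]
∂1: piv[ej,ek,el,eu,ew,ex,ez] rk=7  ker:jk,jl,ju,jw,jx,jz,kl,ku,kw,kx,kz,lu,lw,lx,uw,ux,uz,wx,wz,xz
∂2: piv[ejl,ejw,ejx,ejz,ekl,ekx,ekz,elu,elw,elx,eux,ewx,ewz,exz,jkl,jku,jlu,juw,juz,klw] rk=20  ker:jlw,jlx,jux,jwx,jwz,jxz,klu,klx,kuw,kuz,kwx,kwz,kxz,luw,lux,lwx,uwx,uwz,uxz,wxz
∂3: piv[ejlw,ejlx,ejwx,ejwz,eklx,elux,elwx,juwx,juwz,juxz,jwxz,kluw,kuwz,kwxz] rk=14  ker:jlwx,uwxz
∂2c = −2·{e,k} + {e,l} − {e,u} + {e,w} − {e,x} + 2·{e,z} + {j,w} − {j,x} − {k,l} − {k,u} + 2·{k,w} − {k,x} − {k,z} − {l,w} + {l,x} − 2·{u,x} + 3·{w,x} − {x,z}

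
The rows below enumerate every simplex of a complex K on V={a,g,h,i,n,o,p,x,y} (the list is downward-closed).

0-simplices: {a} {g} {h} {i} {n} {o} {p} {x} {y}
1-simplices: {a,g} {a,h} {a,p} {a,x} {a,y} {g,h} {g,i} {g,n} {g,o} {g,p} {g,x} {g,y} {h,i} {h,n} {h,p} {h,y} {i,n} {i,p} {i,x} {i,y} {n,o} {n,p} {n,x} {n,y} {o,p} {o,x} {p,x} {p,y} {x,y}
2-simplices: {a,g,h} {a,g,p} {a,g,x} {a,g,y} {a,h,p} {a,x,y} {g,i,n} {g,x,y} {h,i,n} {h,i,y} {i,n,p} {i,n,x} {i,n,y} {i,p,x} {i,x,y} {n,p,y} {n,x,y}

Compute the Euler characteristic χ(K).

n_0=9 n_1=29 n_2=17
χ=+9−29+17=-3

χ(K)=-3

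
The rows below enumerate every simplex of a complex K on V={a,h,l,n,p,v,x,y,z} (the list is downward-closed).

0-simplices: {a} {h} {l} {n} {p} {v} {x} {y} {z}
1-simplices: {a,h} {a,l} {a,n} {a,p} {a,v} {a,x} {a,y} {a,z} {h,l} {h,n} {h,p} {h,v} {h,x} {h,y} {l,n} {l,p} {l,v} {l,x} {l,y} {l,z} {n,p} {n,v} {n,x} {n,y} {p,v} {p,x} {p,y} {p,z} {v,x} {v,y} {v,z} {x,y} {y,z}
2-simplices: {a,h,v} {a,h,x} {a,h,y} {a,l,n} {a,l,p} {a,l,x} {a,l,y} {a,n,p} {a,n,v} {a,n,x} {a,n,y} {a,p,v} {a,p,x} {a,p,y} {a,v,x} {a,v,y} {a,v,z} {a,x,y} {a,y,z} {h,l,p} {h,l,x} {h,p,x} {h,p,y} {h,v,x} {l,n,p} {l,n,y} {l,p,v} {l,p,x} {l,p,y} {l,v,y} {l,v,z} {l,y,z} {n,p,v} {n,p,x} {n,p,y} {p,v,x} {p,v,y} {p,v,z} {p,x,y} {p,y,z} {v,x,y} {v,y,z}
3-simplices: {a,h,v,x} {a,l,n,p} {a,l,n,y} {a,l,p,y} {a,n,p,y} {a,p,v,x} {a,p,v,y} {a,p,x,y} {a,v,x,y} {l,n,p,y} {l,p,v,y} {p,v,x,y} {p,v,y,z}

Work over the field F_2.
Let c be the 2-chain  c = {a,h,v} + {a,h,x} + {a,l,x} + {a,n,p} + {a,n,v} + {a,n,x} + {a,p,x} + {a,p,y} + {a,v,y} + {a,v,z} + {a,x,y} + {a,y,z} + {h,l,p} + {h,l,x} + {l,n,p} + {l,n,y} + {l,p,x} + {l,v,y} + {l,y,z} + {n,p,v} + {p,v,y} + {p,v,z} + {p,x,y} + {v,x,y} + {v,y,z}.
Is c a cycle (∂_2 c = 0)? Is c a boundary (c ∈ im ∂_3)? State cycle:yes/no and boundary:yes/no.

n_0=9 n_1=33 n_2=42 n_3=13  [Z2]
∂1: piv[ah,al,an,ap,av,ax,ay,az] rk=8  ker:hl,hn,hp,hv,hx,hy,ln,lp,lv,lx,ly,lz,np,nv,nx,ny,pv,px,py,pz,vx,vy,vz,xy,yz
∂2: piv[ahv,ahx,ahy,aln,alp,alx,aly,anp,anv,anx,any,apv,apx,apy,avx,avy,avz,axy,ayz,hlp,hlx,lpv,lvz,pvz] rk=24  ker:hpx,hpy,hvx,lnp,lny,lpx,lpy,lvy,lyz,npv,npx,npy,pvx,pvy,pxy,pyz,vxy,vyz
∂3: piv[ahvx,alnp,alny,alpy,anpy,apvx,apvy,apxy,avxy,lpvy,pvyz] rk=11  ker:lnpy,pvxy
∂2c = {a,l} + {a,n} + {a,p} + {a,x} + {h,p} + {h,v} + {l,p} + {l,v} + {l,x} + {l,y} + {l,z} + {n,p} + {n,x} + {n,y} + {p,v} + {p,x} + {p,y} + {p,z} + {v,x} + {v,y} + {v,z} + {x,y} + {y,z}

cycle:no boundary:no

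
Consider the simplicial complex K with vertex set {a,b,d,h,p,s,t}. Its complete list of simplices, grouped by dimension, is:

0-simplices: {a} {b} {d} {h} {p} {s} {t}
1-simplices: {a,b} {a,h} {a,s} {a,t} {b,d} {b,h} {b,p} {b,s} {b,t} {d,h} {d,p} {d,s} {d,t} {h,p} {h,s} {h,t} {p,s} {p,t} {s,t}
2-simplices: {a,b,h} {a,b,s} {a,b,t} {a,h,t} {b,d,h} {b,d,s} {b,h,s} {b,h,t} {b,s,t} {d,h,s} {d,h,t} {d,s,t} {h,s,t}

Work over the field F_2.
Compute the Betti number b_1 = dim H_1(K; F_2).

n_0=7 n_1=19 n_2=13  [Z2]
∂1: piv[ab,ah,as,at,bd,bp] rk=6  ker:bh,bs,bt,dh,dp,ds,dt,hp,hs,ht,ps,pt,st
∂2: piv[abh,abs,abt,aht,bdh,bds,bhs,bst,dht] rk=9  ker:bht,dhs,dst,hst
b_1=(19−6)−9=4

b_1=4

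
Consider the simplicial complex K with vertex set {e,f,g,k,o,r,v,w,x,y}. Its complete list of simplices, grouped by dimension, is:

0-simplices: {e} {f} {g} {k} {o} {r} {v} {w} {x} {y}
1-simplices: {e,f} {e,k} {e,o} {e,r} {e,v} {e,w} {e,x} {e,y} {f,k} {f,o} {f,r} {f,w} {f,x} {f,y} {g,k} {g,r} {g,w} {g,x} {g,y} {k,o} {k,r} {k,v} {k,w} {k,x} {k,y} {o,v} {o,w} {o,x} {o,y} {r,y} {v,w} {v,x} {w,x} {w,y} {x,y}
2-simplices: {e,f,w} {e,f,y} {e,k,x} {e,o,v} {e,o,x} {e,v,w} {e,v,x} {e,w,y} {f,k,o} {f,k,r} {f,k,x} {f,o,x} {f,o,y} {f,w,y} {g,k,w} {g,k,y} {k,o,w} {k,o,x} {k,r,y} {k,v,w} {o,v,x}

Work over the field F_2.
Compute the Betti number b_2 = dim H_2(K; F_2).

n_0=10 n_1=35 n_2=21  [Z2]
∂1: piv[ef,ek,eo,er,ev,ew,ex,ey,gk] rk=9  ker:fk,fo,fr,fw,fx,fy,gr,gw,gx,gy,ko,kr,kv,kw,kx,ky,ov,ow,ox,oy,ry,vw,vx,wx,wy,xy
∂2: piv[efw,efy,ekx,eov,eox,evw,evx,ewy,fko,fkr,fkx,fox,foy,gkw,gky,kow,kry,kvw] rk=18  ker:fwy,kox,ovx
b_2=(21−18)−0=3

b_2=3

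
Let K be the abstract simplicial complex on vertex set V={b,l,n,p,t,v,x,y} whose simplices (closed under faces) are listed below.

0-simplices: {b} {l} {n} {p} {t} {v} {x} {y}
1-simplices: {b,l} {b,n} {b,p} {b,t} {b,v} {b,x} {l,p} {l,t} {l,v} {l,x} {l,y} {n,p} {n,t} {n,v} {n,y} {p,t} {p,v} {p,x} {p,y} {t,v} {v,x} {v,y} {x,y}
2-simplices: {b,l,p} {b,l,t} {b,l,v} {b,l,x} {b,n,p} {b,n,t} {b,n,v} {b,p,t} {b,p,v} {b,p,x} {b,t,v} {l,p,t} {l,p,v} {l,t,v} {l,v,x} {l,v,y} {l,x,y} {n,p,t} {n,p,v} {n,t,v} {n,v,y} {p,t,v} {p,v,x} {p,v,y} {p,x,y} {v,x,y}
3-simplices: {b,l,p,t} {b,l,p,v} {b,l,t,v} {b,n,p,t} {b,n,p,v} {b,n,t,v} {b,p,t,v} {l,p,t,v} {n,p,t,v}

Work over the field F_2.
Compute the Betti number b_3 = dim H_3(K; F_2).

n_0=8 n_1=23 n_2=26 n_3=9  [Z2]
∂1: piv[bl,bn,bp,bt,bv,bx,ly] rk=7  ker:lp,lt,lv,lx,np,nt,nv,ny,pt,pv,px,py,tv,vx,vy,xy
∂2: piv[blp,blt,blv,blx,bnp,bnt,bnv,bpt,bpv,bpx,btv,lvx,lvy,lxy,nvy,pvy] rk=16  ker:lpt,lpv,ltv,npt,npv,ntv,ptv,pvx,pxy,vxy
∂3: piv[blpt,blpv,bltv,bnpt,bnpv,bntv,bptv] rk=7  ker:lptv,nptv
b_3=(9−7)−0=2

b_3=2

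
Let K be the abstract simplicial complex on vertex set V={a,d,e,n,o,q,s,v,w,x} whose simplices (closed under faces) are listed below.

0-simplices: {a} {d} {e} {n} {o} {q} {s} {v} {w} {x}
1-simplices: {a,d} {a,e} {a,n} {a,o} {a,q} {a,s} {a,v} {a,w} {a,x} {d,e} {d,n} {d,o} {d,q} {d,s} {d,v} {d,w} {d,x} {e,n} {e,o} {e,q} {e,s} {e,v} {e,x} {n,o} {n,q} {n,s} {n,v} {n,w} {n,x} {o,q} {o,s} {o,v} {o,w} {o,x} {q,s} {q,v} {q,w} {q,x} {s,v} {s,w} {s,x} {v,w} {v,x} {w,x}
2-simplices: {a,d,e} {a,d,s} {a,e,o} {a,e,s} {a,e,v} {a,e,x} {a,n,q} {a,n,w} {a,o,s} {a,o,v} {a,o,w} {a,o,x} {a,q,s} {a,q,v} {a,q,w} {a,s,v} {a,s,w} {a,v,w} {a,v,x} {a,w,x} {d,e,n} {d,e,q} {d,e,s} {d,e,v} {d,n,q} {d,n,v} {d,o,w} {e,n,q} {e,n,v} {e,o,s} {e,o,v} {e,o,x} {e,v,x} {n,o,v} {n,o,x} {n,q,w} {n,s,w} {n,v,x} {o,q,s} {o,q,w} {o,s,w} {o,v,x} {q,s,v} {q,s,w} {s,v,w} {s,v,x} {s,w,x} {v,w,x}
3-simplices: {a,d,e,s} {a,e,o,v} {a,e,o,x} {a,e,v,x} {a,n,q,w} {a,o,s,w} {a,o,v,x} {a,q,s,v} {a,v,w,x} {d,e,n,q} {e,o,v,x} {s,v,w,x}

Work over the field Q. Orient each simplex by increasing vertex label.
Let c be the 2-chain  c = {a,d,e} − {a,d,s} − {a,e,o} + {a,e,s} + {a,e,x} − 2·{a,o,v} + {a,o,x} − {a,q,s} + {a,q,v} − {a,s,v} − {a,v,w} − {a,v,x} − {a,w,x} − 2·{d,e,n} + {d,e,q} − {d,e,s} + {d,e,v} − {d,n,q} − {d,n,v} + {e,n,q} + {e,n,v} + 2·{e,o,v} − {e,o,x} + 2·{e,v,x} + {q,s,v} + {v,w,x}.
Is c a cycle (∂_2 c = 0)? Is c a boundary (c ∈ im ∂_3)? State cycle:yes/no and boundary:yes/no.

n_0=10 n_1=44 n_2=48 n_3=12  [Q]
∂1: piv[ad,ae,an,ao,aq,as,av,aw,ax] rk=9  ker:de,dn,do,dq,ds,dv,dw,dx,en,eo,eq,es,ev,ex,no,nq,ns,nv,nw,nx,oq,os,ov,ow,ox,qs,qv,qw,qx,sv,sw,sx,vw,vx,wx
∂2: piv[ade,ads,aeo,aes,aev,aex,anq,anw,aos,aov,aow,aox,aqs,aqv,aqw,asv,asw,avw,avx,awx,den,deq,dev,dnq,dnv,dow,nov,nox,nsw,oqs,svx] rk=31  ker:des,enq,env,eos,eov,eox,evx,nqw,nvx,oqw,osw,ovx,qsv,qsw,svw,swx,vwx
∂3: piv[ades,aeov,aeox,aevx,anqw,aosw,aovx,aqsv,avwx,denq,svwx] rk=11  ker:eovx
∂2c = 0
c vs im∂3: residual ≠ 0 ⇒ not boundary

cycle:yes boundary:no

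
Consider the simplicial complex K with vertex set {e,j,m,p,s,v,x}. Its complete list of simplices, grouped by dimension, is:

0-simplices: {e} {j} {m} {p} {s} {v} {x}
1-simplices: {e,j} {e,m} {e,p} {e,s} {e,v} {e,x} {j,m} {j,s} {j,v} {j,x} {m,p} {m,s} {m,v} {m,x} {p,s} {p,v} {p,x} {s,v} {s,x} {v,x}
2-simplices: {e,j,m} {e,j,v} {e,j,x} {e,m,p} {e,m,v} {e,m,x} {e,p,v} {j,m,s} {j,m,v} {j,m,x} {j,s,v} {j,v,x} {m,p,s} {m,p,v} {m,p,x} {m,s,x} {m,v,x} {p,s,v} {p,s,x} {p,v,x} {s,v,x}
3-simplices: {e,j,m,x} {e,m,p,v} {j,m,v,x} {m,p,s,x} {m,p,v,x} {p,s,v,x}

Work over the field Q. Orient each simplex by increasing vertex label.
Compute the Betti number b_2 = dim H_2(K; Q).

n_0=7 n_1=20 n_2=21 n_3=6  [Q]
∂1: piv[ej,em,ep,es,ev,ex] rk=6  ker:jm,js,jv,jx,mp,ms,mv,mx,ps,pv,px,sv,sx,vx
∂2: piv[ejm,ejv,ejx,emp,emv,emx,epv,jms,jsv,jvx,mps,mpx,msx] rk=13  ker:jmv,jmx,mpv,mvx,psv,psx,pvx,svx
∂3: piv[ejmx,empv,jmvx,mpsx,mpvx,psvx] rk=6
b_2=(21−13)−6=2

b_2=2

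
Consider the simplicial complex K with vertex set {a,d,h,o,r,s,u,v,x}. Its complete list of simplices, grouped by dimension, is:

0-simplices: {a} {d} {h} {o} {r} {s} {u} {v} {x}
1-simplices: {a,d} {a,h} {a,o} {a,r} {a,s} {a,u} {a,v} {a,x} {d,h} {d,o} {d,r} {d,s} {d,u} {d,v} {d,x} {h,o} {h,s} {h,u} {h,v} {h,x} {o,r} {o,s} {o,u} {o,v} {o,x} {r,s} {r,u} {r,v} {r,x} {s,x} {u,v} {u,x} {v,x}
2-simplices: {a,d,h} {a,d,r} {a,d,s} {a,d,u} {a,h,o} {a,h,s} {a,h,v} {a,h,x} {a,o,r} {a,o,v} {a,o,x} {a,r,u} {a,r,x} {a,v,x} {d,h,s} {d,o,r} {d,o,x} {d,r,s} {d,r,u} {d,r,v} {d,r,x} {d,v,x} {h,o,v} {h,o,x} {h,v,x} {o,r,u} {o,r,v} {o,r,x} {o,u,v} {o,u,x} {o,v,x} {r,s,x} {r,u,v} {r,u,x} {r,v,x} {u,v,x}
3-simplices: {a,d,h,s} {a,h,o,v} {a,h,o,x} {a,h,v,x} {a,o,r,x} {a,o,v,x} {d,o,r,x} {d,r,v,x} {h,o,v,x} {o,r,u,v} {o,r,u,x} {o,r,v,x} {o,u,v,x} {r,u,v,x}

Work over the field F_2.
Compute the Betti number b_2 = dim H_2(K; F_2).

n_0=9 n_1=33 n_2=36 n_3=14  [Z2]
∂1: piv[ad,ah,ao,ar,as,au,av,ax] rk=8  ker:dh,do,dr,ds,du,dv,dx,ho,hs,hu,hv,hx,or,os,ou,ov,ox,rs,ru,rv,rx,sx,uv,ux,vx
∂2: piv[adh,adr,ads,adu,aho,ahs,ahv,ahx,aor,aov,aox,aru,arx,avx,dor,dox,drs,drv,dvx,oru,ouv,oux,rsx] rk=23  ker:dhs,dru,drx,hov,hox,hvx,orv,orx,ovx,ruv,rux,rvx,uvx
∂3: piv[adhs,ahov,ahox,ahvx,aorx,aovx,dorx,drvx,oruv,orux,orvx,ouvx] rk=12  ker:hovx,ruvx
b_2=(36−23)−12=1

b_2=1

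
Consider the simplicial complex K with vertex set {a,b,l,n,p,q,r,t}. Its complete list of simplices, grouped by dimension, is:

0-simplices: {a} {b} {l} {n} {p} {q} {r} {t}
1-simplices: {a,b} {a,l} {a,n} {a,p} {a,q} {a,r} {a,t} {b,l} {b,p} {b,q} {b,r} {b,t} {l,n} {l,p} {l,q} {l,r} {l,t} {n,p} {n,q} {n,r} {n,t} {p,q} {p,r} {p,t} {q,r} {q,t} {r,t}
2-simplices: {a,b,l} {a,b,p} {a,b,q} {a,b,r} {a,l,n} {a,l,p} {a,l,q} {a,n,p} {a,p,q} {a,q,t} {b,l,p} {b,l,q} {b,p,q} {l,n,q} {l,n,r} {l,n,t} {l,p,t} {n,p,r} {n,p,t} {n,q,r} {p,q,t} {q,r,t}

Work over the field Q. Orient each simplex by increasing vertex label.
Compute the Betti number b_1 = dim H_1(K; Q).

n_0=8 n_1=27 n_2=22  [Q]
∂1: piv[ab,al,an,ap,aq,ar,at] rk=7  ker:bl,bp,bq,br,bt,ln,lp,lq,lr,lt,np,nq,nr,nt,pq,pr,pt,qr,qt,rt
∂2: piv[abl,abp,abq,abr,aln,alp,alq,anp,apq,aqt,lnq,lnr,lnt,lpt,npr,nqr,pqt,qrt] rk=18  ker:blp,blq,bpq,npt
b_1=(27−7)−18=2

b_1=2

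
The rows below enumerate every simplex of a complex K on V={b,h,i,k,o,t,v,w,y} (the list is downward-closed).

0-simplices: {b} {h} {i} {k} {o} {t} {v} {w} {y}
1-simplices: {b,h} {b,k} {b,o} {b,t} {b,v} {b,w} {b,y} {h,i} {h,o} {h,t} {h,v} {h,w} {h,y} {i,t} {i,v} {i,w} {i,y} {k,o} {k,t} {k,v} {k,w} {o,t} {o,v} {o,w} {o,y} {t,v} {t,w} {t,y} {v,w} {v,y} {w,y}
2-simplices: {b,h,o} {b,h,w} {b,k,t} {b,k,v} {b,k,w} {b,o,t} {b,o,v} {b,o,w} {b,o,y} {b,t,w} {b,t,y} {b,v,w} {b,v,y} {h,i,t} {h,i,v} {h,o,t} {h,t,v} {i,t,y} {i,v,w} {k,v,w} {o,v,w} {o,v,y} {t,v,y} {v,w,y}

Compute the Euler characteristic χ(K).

n_0=9 n_1=31 n_2=24
χ=+9−31+24=2

χ(K)=2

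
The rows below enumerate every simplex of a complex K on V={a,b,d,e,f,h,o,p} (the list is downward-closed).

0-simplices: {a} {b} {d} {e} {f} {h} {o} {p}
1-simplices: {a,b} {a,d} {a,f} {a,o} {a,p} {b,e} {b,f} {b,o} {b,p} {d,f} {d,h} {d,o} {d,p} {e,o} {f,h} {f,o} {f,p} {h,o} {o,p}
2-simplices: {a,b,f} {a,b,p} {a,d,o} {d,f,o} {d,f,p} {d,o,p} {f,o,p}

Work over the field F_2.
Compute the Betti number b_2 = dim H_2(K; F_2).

n_0=8 n_1=19 n_2=7  [Z2]
∂1: piv[ab,ad,af,ao,ap,be,dh] rk=7  ker:bf,bo,bp,df,do,dp,eo,fh,fo,fp,ho,op
∂2: piv[abf,abp,ado,dfo,dfp,dop] rk=6  ker:fop
b_2=(7−6)−0=1

b_2=1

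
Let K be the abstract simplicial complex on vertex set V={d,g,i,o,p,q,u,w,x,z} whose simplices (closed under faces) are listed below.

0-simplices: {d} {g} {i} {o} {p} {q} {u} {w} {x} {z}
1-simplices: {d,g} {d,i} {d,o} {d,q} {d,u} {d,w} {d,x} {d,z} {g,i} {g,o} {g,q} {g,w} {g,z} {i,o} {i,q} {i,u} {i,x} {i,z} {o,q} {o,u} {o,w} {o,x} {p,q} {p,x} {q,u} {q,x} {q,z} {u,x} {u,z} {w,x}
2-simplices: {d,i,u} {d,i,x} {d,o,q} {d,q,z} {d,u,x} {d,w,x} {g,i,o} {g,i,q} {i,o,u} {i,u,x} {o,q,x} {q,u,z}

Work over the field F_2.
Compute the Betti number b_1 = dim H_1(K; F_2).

n_0=10 n_1=30 n_2=12  [Z2]
∂1: piv[dg,di,do,dq,du,dw,dx,dz,pq] rk=9  ker:gi,go,gq,gw,gz,io,iq,iu,ix,iz,oq,ou,ow,ox,px,qu,qx,qz,ux,uz,wx
∂2: piv[diu,dix,doq,dqz,dux,dwx,gio,giq,iou,oqx,quz] rk=11  ker:iux
b_1=(30−9)−11=10

b_1=10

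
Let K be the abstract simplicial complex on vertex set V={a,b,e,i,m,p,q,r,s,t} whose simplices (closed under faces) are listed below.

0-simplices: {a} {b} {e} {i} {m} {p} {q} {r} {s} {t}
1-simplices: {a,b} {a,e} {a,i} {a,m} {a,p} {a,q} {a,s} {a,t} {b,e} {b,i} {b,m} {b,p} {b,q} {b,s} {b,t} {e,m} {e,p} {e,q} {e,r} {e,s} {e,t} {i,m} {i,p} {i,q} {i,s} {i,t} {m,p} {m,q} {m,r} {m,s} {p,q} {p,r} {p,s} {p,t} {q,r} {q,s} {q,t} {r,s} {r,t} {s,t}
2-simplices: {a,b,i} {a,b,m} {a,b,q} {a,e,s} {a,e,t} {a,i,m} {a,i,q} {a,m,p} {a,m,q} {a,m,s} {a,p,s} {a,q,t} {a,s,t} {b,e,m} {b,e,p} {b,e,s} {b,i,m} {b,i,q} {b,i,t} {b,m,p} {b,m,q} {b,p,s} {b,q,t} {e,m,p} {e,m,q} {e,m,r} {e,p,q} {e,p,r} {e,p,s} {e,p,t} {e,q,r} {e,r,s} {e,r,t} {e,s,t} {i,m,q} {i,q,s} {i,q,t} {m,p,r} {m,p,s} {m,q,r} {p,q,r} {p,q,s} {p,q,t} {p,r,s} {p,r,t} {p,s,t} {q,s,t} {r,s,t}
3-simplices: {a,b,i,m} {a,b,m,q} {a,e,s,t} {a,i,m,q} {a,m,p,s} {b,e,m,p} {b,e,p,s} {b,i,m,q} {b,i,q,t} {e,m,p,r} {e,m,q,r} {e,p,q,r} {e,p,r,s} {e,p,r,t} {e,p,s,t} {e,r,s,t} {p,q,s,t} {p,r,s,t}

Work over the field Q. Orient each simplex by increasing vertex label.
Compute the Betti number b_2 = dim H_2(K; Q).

n_0=10 n_1=40 n_2=48 n_3=18  [Q]
∂1: piv[ab,ae,ai,am,ap,aq,as,at,er] rk=9  ker:be,bi,bm,bp,bq,bs,bt,em,ep,eq,es,et,im,ip,iq,is,it,mp,mq,mr,ms,pq,pr,ps,pt,qr,qs,qt,rs,rt,st
∂2: piv[abi,abm,abq,aes,aet,aim,aiq,amp,amq,ams,aps,aqt,ast,bem,bep,bes,bit,bmp,bps,bqt,emq,emr,epq,epr,ept,eqr,ers,ert,iqs,pqs] rk=30  ker:bim,biq,bmq,emp,eps,est,imq,iqt,mpr,mps,mqr,pqr,pqt,prs,prt,pst,qst,rst
∂3: piv[abim,abmq,aest,aimq,amps,bemp,beps,bimq,biqt,empr,emqr,epqr,eprs,eprt,epst,erst,pqst] rk=17  ker:prst
b_2=(48−30)−17=1

b_2=1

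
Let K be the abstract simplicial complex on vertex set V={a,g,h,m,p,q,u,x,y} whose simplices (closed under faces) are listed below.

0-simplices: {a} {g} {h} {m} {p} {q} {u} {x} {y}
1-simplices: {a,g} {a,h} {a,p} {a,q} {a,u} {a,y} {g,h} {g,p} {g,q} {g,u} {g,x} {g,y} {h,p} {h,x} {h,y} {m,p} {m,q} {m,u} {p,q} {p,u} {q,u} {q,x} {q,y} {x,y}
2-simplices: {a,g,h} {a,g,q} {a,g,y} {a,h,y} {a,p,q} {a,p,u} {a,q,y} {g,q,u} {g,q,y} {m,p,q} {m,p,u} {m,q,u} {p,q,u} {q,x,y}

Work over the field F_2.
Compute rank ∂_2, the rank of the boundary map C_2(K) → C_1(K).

rank∂_2=12

n_0=9 n_1=24 n_2=14  [Z2]
∂1: piv[ag,ah,ap,aq,au,ay,gx,mp] rk=8  ker:gh,gp,gq,gu,gy,hp,hx,hy,mq,mu,pq,pu,qu,qx,qy,xy
∂2: piv[agh,agq,agy,ahy,apq,apu,aqy,gqu,mpq,mpu,mqu,qxy] rk=12  ker:gqy,pqu
rk∂_2=12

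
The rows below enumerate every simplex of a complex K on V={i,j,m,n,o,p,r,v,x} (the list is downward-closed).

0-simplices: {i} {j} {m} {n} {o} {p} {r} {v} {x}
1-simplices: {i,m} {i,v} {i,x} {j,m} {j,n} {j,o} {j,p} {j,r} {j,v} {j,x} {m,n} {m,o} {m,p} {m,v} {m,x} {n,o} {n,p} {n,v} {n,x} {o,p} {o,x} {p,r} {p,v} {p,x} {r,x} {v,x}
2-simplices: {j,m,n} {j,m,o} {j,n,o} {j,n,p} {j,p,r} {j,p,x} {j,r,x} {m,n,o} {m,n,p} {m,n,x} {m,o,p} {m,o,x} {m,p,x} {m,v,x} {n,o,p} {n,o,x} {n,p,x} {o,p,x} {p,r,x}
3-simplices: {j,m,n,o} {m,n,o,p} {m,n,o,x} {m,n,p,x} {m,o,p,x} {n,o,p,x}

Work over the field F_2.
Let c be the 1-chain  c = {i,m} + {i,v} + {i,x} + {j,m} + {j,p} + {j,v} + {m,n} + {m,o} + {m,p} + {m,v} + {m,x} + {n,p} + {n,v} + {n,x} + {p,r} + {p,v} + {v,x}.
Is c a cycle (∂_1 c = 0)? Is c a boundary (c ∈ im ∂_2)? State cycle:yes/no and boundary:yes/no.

n_0=9 n_1=26 n_2=19 n_3=6  [Z2]
∂1: piv[im,iv,ix,jm,jn,jo,jp,jr] rk=8  ker:jv,jx,mn,mo,mp,mv,mx,no,np,nv,nx,op,ox,pr,pv,px,rx,vx
∂2: piv[jmn,jmo,jno,jnp,jpr,jpx,jrx,mnp,mnx,mop,mox,mpx,mvx] rk=13  ker:mno,nop,nox,npx,opx,prx
∂3: piv[jmno,mnop,mnox,mnpx,mopx] rk=5  ker:nopx
∂1c = {i} + {j} + {m} + {o} + {p} + {r}

cycle:no boundary:no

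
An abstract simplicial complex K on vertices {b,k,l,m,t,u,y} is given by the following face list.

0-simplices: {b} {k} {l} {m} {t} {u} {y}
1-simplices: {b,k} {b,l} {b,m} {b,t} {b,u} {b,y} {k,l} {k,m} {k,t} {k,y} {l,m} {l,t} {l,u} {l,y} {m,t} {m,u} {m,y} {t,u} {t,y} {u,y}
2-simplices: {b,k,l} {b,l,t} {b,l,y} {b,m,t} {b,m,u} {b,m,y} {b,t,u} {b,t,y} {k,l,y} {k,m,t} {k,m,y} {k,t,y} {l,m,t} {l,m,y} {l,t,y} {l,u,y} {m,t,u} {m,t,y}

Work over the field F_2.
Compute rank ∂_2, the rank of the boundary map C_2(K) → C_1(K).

n_0=7 n_1=20 n_2=18  [Z2]
∂1: piv[bk,bl,bm,bt,bu,by] rk=6  ker:kl,km,kt,ky,lm,lt,lu,ly,mt,mu,my,tu,ty,uy
∂2: piv[bkl,blt,bly,bmt,bmu,bmy,btu,bty,kly,kmt,kmy,lmt,luy] rk=13  ker:kty,lmy,lty,mtu,mty
rk∂_2=13

rank∂_2=13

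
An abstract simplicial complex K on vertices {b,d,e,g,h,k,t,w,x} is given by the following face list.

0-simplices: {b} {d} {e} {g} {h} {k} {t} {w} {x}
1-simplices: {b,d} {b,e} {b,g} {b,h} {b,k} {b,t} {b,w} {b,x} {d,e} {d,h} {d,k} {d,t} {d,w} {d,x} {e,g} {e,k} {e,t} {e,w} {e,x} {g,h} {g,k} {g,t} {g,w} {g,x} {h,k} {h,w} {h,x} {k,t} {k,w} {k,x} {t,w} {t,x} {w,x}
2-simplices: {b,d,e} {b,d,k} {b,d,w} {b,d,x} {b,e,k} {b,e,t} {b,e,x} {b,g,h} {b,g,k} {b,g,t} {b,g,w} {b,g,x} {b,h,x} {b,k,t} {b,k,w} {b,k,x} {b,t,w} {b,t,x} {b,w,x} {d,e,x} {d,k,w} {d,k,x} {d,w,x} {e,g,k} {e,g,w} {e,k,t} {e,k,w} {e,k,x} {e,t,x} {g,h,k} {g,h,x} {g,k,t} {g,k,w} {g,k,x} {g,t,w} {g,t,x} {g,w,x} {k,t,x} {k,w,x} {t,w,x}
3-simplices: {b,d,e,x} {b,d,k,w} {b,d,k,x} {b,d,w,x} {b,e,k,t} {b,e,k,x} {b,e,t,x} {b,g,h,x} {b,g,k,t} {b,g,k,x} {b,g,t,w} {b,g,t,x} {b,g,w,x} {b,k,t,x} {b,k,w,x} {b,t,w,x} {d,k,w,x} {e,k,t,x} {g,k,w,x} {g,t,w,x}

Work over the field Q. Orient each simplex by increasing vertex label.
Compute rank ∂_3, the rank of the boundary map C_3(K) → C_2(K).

n_0=9 n_1=33 n_2=40 n_3=20  [Q]
∂1: piv[bd,be,bg,bh,bk,bt,bw,bx] rk=8  ker:de,dh,dk,dt,dw,dx,eg,ek,et,ew,ex,gh,gk,gt,gw,gx,hk,hw,hx,kt,kw,kx,tw,tx,wx
∂2: piv[bde,bdk,bdw,bdx,bek,bet,bex,bgh,bgk,bgt,bgw,bgx,bhx,bkt,bkw,bkx,btw,btx,bwx,egk,egw,ghk] rk=22  ker:dex,dkw,dkx,dwx,ekt,ekw,ekx,etx,ghx,gkt,gkw,gkx,gtw,gtx,gwx,ktx,kwx,twx
∂3: piv[bdex,bdkw,bdkx,bdwx,bekt,bekx,betx,bghx,bgkt,bgkx,bgtw,bgtx,bgwx,bktx,bkwx,btwx,gkwx] rk=17  ker:dkwx,ektx,gtwx
rk∂_3=17

rank∂_3=17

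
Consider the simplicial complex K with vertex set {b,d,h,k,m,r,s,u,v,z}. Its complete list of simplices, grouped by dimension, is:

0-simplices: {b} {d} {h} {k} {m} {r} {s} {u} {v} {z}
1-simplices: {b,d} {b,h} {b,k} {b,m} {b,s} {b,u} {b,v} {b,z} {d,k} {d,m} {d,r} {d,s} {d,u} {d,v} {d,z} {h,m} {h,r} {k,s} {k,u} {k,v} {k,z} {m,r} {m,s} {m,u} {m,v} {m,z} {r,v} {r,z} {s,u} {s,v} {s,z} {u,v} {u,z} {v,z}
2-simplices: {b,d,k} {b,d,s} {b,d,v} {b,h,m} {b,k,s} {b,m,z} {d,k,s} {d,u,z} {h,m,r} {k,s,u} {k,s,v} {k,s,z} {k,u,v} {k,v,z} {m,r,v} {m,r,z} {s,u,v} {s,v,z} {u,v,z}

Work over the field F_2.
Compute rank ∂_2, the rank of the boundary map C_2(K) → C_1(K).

n_0=10 n_1=34 n_2=19  [Z2]
∂1: piv[bd,bh,bk,bm,bs,bu,bv,bz,dr] rk=9  ker:dk,dm,ds,du,dv,dz,hm,hr,ks,ku,kv,kz,mr,ms,mu,mv,mz,rv,rz,su,sv,sz,uv,uz,vz
∂2: piv[bdk,bds,bdv,bhm,bks,bmz,duz,hmr,ksu,ksv,ksz,kuv,kvz,mrv,mrz,uvz] rk=16  ker:dks,suv,svz
rk∂_2=16

rank∂_2=16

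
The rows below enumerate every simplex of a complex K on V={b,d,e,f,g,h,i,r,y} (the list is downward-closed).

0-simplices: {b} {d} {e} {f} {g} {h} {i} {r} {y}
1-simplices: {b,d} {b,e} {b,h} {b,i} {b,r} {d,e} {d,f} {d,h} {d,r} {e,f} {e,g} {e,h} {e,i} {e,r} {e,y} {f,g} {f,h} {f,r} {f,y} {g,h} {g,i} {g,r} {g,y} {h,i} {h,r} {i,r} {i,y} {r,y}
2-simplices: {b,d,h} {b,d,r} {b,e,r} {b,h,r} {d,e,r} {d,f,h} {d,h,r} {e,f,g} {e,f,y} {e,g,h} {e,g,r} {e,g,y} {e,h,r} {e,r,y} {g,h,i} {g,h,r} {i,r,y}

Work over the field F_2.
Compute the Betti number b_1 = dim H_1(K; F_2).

b_1=5

n_0=9 n_1=28 n_2=17  [Z2]
∂1: piv[bd,be,bh,bi,br,df,eg,ey] rk=8  ker:de,dh,dr,ef,eh,ei,er,fg,fh,fr,fy,gh,gi,gr,gy,hi,hr,ir,iy,ry
∂2: piv[bdh,bdr,ber,bhr,der,dfh,efg,efy,egh,egr,egy,ehr,ery,ghi,iry] rk=15  ker:dhr,ghr
b_1=(28−8)−15=5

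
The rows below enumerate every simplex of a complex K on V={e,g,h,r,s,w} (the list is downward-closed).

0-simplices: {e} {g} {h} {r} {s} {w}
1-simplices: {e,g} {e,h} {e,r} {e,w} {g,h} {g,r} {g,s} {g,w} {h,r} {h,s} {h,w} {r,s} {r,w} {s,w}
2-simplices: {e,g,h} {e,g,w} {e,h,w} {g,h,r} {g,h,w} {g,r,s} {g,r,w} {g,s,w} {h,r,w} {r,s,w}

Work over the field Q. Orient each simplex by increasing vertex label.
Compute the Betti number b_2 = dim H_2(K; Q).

b_2=3

n_0=6 n_1=14 n_2=10  [Q]
∂1: piv[eg,eh,er,ew,gs] rk=5  ker:gh,gr,gw,hr,hs,hw,rs,rw,sw
∂2: piv[egh,egw,ehw,ghr,grs,grw,gsw] rk=7  ker:ghw,hrw,rsw
b_2=(10−7)−0=3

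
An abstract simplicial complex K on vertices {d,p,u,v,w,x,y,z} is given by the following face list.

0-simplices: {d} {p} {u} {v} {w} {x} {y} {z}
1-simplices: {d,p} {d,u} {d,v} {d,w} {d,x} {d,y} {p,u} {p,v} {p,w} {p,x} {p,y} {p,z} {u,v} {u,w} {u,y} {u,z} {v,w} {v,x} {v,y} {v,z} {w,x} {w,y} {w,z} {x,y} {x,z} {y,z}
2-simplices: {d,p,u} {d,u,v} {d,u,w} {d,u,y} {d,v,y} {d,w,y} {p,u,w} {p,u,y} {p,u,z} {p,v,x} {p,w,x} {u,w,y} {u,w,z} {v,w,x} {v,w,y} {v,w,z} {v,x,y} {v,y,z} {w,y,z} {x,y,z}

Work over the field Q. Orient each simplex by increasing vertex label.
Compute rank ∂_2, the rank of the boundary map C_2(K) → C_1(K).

rank∂_2=18

n_0=8 n_1=26 n_2=20  [Q]
∂1: piv[dp,du,dv,dw,dx,dy,pz] rk=7  ker:pu,pv,pw,px,py,uv,uw,uy,uz,vw,vx,vy,vz,wx,wy,wz,xy,xz,yz
∂2: piv[dpu,duv,duw,duy,dvy,dwy,puw,puy,puz,pvx,pwx,uwz,vwx,vwy,vwz,vxy,vyz,xyz] rk=18  ker:uwy,wyz
rk∂_2=18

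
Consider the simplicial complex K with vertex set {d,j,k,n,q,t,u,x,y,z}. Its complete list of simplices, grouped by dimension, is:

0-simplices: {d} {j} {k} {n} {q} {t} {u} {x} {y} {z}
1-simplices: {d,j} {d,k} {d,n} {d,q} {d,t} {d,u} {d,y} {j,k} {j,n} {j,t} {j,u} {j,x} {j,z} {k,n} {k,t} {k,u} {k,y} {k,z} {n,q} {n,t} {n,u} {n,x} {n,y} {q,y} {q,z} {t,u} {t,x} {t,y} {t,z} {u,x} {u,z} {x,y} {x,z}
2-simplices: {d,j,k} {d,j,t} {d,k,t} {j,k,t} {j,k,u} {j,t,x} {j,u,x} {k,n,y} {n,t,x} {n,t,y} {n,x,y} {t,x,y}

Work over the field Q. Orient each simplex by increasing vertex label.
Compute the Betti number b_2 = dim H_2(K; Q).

b_2=2

n_0=10 n_1=33 n_2=12  [Q]
∂1: piv[dj,dk,dn,dq,dt,du,dy,jx,jz] rk=9  ker:jk,jn,jt,ju,kn,kt,ku,ky,kz,nq,nt,nu,nx,ny,qy,qz,tu,tx,ty,tz,ux,uz,xy,xz
∂2: piv[djk,djt,dkt,jku,jtx,jux,kny,ntx,nty,nxy] rk=10  ker:jkt,txy
b_2=(12−10)−0=2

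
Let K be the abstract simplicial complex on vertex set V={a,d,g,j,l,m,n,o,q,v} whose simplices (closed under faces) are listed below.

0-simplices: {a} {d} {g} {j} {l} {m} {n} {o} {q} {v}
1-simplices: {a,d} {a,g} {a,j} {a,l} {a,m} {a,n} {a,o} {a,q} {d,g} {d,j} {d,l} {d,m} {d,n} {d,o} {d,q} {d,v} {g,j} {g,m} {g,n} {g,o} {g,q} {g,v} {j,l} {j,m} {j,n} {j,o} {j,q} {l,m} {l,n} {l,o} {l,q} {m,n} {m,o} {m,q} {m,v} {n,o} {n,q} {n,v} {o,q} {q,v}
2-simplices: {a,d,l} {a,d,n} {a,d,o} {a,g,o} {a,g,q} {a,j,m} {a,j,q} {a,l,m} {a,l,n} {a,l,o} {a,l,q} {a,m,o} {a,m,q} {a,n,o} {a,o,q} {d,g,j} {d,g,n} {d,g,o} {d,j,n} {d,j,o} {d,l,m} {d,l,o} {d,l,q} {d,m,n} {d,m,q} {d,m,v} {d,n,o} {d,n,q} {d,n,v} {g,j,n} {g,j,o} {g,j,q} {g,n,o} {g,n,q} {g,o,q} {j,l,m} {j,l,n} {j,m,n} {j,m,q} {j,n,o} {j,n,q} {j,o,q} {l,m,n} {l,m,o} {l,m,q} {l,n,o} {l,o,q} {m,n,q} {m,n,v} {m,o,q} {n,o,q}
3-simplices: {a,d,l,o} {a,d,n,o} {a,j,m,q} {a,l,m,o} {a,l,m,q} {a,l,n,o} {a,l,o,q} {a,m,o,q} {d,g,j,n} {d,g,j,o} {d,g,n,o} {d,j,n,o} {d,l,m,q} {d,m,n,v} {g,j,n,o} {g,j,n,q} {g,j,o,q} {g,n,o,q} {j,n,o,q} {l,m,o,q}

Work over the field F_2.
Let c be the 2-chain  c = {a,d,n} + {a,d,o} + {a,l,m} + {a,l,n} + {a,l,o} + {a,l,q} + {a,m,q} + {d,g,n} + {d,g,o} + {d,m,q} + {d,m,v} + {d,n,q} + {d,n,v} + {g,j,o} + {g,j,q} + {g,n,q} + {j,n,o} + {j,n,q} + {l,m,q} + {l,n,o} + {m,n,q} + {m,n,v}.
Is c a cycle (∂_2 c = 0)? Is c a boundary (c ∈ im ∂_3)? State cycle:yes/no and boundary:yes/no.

n_0=10 n_1=40 n_2=51 n_3=20  [Z2]
∂1: piv[ad,ag,aj,al,am,an,ao,aq,dv] rk=9  ker:dg,dj,dl,dm,dn,do,dq,gj,gm,gn,go,gq,gv,jl,jm,jn,jo,jq,lm,ln,lo,lq,mn,mo,mq,mv,no,nq,nv,oq,qv
∂2: piv[adl,adn,ado,ago,agq,ajm,ajq,alm,aln,alo,alq,amo,amq,ano,aoq,dgj,dgn,dgo,djn,djo,dlm,dlq,dmn,dmv,dnq,dnv,gjq,jlm] rk=28  ker:dlo,dmq,dno,gjn,gjo,gno,gnq,goq,jln,jmn,jmq,jno,jnq,joq,lmn,lmo,lmq,lno,loq,mnq,mnv,moq,noq
∂3: piv[adlo,adno,ajmq,almo,almq,alno,aloq,amoq,dgjn,dgjo,dgno,djno,dlmq,dmnv,gjnq,gjoq,gnoq] rk=17  ker:gjno,jnoq,lmoq
∂2c = 0
c vs im∂3: residual ≠ 0 ⇒ not boundary

cycle:yes boundary:no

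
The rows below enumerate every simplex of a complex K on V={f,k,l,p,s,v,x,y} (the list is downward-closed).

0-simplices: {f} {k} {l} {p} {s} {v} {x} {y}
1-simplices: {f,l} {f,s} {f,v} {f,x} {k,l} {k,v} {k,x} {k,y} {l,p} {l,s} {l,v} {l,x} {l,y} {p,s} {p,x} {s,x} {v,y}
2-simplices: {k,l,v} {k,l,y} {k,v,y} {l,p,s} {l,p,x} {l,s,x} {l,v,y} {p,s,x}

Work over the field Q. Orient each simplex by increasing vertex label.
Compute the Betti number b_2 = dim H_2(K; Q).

b_2=2

n_0=8 n_1=17 n_2=8  [Q]
∂1: piv[fl,fs,fv,fx,kl,ky,lp] rk=7  ker:kv,kx,ls,lv,lx,ly,ps,px,sx,vy
∂2: piv[klv,kly,kvy,lps,lpx,lsx] rk=6  ker:lvy,psx
b_2=(8−6)−0=2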